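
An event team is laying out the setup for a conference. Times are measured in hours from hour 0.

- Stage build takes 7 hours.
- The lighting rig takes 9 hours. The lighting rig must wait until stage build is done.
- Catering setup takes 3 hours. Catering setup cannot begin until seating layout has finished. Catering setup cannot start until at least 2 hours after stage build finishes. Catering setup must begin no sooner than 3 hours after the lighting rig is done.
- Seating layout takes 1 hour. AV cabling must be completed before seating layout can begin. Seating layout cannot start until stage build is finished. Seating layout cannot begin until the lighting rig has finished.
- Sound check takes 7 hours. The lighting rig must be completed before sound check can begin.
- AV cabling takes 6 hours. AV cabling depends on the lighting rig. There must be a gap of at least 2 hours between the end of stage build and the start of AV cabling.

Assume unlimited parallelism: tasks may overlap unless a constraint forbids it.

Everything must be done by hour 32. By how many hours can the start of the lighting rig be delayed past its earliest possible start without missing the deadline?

6

Stage build can start immediately at hour 0; it finishes at hour 7.
After stage build (finishes hour 7), the lighting rig can start at hour 7 and finishes at hour 16.

Working backward from the deadline:
Nothing follows catering setup; the deadline of hour 32 is its only limit. It must start by 32 − 3 = hour 29.
Seating layout must finish before catering setup (must start by hour 29). With a 1-hour duration, seating layout must start by 29 − 1 = hour 28.
AV cabling has to be done before seating layout (must start by hour 28). That means finishing by hour 28, i.e. starting by 28 − 6 = hour 22.
Sound check must finish by hour 32; it takes 7 hours, so it must start by 32 − 7 = hour 25.
For the lighting rig: AV cabling (must start by hour 22); seating layout (must start by hour 28); catering setup (must start by hour 29, minus 3-hour gap → hour 26); sound check (must start by hour 25). The most restrictive is hour 22; with a 9-hour duration, the lighting rig must start by hour 13.
So the lighting rig can start as early as hour 7 and as late as hour 13, giving 13 − 7 = 6 hours of slack.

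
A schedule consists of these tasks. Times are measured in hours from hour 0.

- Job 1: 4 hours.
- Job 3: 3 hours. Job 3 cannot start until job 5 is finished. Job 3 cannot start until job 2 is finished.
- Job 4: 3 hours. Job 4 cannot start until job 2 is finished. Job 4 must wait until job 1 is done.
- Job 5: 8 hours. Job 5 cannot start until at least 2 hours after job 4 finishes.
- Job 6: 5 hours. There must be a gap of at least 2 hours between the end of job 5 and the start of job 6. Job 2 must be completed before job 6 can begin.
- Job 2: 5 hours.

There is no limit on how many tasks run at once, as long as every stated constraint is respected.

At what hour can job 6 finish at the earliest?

25

Nothing blocks job 2, so it runs from hour 0 to hour 5.
Job 1 has no prerequisites, so it starts at hour 0 and finishes at hour 4.
Job 4 has to wait for job 2 (finishes hour 5); job 1 (finishes hour 4). The latest of these is hour 5, so job 4 runs hour 5 to 5 + 3 = hour 8.
Job 5 cannot begin until job 4 (finishes hour 8, plus 2-hour gap → hour 10). It runs from hour 10 to 10 + 8 = hour 18.
Job 6 cannot start until job 5 (finishes hour 18, plus 2-hour gap → hour 20); job 2 (finishes hour 5). The controlling bound is hour 20, so job 6 finishes at 20 + 5 = hour 25.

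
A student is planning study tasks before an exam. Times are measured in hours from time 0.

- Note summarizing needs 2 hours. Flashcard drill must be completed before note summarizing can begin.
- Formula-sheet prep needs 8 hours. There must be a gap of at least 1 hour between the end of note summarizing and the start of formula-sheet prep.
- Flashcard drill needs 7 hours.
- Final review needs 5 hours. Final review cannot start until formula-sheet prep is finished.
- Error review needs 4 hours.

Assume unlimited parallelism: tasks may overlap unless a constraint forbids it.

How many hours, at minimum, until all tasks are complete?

Error review has no prerequisites, so it starts at hour 0 and finishes at hour 4.
Flashcard drill has no prerequisites, so it starts at hour 0 and finishes at hour 7.
After flashcard drill (finishes hour 7), note summarizing can start at hour 7 and finishes at hour 9.
After note summarizing (finishes hour 9, plus 1-hour gap → hour 10), formula-sheet prep can start at hour 10 and finishes at hour 18.
After formula-sheet prep (finishes hour 18), final review can start at hour 18 and finishes at hour 23.
All tasks are finished once the last one completes. Finish times: Flashcard drill at 7, Error review at 4, Note summarizing at 9, Formula-sheet prep at 18, Final review at 23. The latest is hour 23.

23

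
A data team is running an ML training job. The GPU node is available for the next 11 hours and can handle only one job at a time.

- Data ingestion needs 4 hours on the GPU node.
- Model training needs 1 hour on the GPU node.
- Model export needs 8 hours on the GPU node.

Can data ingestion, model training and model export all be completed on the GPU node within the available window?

Running back to back, the jobs need 4 + 1 + 8 = 13 hours on the GPU node.
Since 13 > 11, they cannot all fit.

No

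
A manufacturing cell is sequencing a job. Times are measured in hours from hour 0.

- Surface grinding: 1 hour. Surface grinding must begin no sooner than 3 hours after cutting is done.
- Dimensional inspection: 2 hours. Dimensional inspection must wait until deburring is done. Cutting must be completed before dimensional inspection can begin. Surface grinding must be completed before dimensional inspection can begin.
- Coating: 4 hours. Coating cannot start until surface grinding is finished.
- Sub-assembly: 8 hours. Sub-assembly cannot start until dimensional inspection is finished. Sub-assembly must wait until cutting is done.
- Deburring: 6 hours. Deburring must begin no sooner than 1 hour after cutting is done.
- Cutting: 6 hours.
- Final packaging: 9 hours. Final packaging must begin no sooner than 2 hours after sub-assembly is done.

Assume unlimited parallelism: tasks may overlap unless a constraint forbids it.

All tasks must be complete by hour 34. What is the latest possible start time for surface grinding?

Final packaging has no dependents, so it just needs to finish by hour 34. Starting by 34 − 9 = hour 25 achieves that.
Sub-assembly feeds into final packaging (must start by hour 25, minus 2-hour gap → hour 23); so sub-assembly must finish by hour 23 and therefore start by hour 15.
Dimensional inspection has to be done before sub-assembly (must start by hour 15). That means finishing by hour 15, i.e. starting by 15 − 2 = hour 13.
Coating has no dependents, so it just needs to finish by hour 34. Starting by 34 − 4 = hour 30 achieves that.
Surface grinding feeds dimensional inspection (must start by hour 13); coating (must start by hour 30). Taking the minimum, surface grinding must finish by hour 13 and start by 13 − 1 = hour 12.

12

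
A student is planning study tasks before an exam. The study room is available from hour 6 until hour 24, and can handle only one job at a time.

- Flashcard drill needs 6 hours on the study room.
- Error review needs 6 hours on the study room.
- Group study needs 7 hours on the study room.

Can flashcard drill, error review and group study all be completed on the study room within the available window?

No

The study room window is 24 − 6 = 18 hours.
Running back to back, the jobs need 6 + 6 + 7 = 19 hours on the study room.
Since 19 > 18, they cannot all fit.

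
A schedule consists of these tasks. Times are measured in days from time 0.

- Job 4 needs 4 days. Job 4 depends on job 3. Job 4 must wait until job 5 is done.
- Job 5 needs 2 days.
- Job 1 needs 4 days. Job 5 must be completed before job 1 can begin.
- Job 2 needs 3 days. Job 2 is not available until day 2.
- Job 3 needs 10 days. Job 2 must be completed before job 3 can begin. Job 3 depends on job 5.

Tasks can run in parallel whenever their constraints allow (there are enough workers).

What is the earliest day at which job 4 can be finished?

19

Nothing blocks job 5, so it runs from day 0 to day 2.
Job 2 waits on its own release at day 2, so it starts at day 2 and finishes at 2 + 3 = day 5.
Job 3 has to wait for job 2 (finishes day 5); job 5 (finishes day 2). The latest of these is day 5, so job 3 runs day 5 to 5 + 10 = day 15.
Job 4 has to wait for job 3 (finishes day 15); job 5 (finishes day 2). The latest of these is day 15, so job 4 runs day 15 to 15 + 4 = day 19.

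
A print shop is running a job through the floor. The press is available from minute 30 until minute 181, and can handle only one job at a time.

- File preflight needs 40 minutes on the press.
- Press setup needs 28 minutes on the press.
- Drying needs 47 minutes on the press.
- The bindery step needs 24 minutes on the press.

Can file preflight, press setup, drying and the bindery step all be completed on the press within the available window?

The press window is 181 − 30 = 151 minutes.
Running back to back, the jobs need 40 + 28 + 47 + 24 = 139 minutes on the press.
Since 139 ≤ 151, they fit within the window.

Yes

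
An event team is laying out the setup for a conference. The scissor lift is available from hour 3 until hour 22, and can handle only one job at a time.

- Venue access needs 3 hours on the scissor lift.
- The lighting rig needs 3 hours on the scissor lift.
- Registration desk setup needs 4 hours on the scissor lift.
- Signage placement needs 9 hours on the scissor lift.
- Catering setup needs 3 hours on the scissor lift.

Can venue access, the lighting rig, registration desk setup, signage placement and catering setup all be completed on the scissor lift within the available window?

No

The scissor lift window is 22 − 3 = 19 hours.
Running back to back, the jobs need 3 + 3 + 4 + 9 + 3 = 22 hours on the scissor lift.
Since 22 > 19, they cannot all fit.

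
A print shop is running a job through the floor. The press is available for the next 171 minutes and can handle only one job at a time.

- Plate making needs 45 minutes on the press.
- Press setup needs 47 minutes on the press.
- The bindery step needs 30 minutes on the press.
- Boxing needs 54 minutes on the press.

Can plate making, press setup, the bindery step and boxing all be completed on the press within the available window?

No

Running back to back, the jobs need 45 + 47 + 30 + 54 = 176 minutes on the press.
Since 176 > 171, they cannot all fit.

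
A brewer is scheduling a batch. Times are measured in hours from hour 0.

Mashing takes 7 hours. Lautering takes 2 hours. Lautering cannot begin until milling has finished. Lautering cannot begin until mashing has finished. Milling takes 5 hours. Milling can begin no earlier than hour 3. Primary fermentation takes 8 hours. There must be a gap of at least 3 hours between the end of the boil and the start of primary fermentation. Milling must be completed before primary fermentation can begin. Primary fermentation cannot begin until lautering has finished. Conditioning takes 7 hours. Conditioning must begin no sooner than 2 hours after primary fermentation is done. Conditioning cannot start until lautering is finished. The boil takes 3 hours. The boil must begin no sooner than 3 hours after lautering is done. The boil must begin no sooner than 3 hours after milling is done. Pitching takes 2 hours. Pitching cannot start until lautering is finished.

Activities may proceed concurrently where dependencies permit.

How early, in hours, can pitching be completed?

12

Mashing has no prerequisites, so it starts at hour 0 and finishes at hour 7.
After its own release at hour 3, milling can start at hour 3 and finishes at hour 8.
Lautering has to wait for milling (finishes hour 8); mashing (finishes hour 7). The latest of these is hour 8, so lautering runs hour 8 to 8 + 2 = hour 10.
After lautering (finishes hour 10), pitching can start at hour 10 and finishes at hour 12.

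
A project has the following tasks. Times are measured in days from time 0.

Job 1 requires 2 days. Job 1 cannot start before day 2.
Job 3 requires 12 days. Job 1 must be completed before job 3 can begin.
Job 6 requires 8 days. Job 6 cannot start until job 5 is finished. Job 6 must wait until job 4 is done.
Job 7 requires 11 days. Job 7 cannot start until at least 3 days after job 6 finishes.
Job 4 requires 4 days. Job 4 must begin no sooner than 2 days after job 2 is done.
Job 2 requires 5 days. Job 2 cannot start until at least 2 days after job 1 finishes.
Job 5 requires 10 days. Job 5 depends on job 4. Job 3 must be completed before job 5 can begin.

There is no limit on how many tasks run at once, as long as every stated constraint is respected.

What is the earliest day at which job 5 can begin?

17

Job 1 cannot begin until its own release at day 2. It runs from day 2 to 2 + 2 = day 4.
Job 3 cannot begin until job 1 (finishes day 4). It runs from day 4 to 4 + 12 = day 16.
After job 1 (finishes day 4, plus 2-day gap → day 6), job 2 can start at day 6 and finishes at day 11.
Job 4 cannot begin until job 2 (finishes day 11, plus 2-day gap → day 13). It runs from day 13 to 13 + 4 = day 17.
Job 5 waits on job 4 (finishes day 17); job 3 (finishes day 16). The latest of these is day 17, which is the earliest job 5 can start.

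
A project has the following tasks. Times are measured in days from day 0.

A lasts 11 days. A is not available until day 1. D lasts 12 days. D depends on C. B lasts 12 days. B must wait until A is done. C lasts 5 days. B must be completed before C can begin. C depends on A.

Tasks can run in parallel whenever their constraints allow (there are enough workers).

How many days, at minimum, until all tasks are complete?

41

After its own release at day 1, A can start at day 1 and finishes at day 12.
After A (finishes day 12), B can start at day 12 and finishes at day 24.
C needs all of B (finishes day 24); A (finishes day 12). That puts its earliest start at day 24; it finishes at 24 + 5 = day 29.
D waits on C (finishes day 29), so it starts at day 29 and finishes at 29 + 12 = day 41.
All tasks are finished once the last one completes. Finish times: A at 12, B at 24, C at 29, D at 41. The latest is day 41.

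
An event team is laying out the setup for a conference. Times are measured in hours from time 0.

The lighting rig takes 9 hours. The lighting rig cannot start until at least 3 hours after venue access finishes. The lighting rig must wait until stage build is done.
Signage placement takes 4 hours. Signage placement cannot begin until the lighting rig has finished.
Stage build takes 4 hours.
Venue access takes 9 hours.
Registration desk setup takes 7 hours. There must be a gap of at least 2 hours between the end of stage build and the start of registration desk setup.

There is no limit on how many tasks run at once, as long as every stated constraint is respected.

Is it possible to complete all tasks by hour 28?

Yes

Stage build can start immediately at hour 0; it finishes at hour 4.
Registration desk setup cannot begin until stage build (finishes hour 4, plus 2-hour gap → hour 6). It runs from hour 6 to 6 + 7 = hour 13.
Venue access has no prerequisites, so it starts at hour 0 and finishes at hour 9.
The lighting rig needs all of venue access (finishes hour 9, plus 3-hour gap → hour 12); stage build (finishes hour 4). That puts its earliest start at hour 12; it finishes at 12 + 9 = hour 21.
After the lighting rig (finishes hour 21), signage placement can start at hour 21 and finishes at hour 25.
Every task is finished by hour 25, which is no later than the deadline of 28, so the schedule is feasible.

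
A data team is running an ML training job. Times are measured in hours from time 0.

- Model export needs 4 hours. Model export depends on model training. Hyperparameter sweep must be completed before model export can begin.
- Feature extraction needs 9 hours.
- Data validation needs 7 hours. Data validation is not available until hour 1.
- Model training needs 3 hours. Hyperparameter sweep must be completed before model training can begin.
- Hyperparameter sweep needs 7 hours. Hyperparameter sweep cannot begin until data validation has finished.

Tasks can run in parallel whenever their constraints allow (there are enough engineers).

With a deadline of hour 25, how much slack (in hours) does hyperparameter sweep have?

Data validation waits on its own release at hour 1, so it starts at hour 1 and finishes at 1 + 7 = hour 8.
Hyperparameter sweep cannot begin until data validation (finishes hour 8). It runs from hour 8 to 8 + 7 = hour 15.

Working backward from the deadline:
Nothing follows model export; the deadline of hour 25 is its only limit. It must start by 25 − 4 = hour 21.
Model training feeds into model export (must start by hour 21); so model training must finish by hour 21 and therefore start by hour 18.
For hyperparameter sweep: model training (must start by hour 18); model export (must start by hour 21). The most restrictive is hour 18; with a 7-hour duration, hyperparameter sweep must start by hour 11.
So hyperparameter sweep can start as early as hour 8 and as late as hour 11, giving 11 − 8 = 3 hours of slack.

3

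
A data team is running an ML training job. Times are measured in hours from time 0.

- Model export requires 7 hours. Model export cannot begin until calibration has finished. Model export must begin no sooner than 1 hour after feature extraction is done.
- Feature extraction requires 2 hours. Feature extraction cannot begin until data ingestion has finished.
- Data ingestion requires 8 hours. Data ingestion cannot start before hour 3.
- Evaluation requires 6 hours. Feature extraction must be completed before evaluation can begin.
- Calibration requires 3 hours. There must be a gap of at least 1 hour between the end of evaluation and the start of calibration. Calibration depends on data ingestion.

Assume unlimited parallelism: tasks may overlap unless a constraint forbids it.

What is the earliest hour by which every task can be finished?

30

Data ingestion waits on its own release at hour 3, so it starts at hour 3 and finishes at 3 + 8 = hour 11.
Feature extraction waits on data ingestion (finishes hour 11), so it starts at hour 11 and finishes at 11 + 2 = hour 13.
After feature extraction (finishes hour 13), evaluation can start at hour 13 and finishes at hour 19.
For calibration: evaluation (finishes hour 19, plus 1-hour gap → hour 20); data ingestion (finishes hour 11). Taking the maximum gives a start of hour 20, and it finishes at 20 + 3 = hour 23.
Model export needs all of calibration (finishes hour 23); feature extraction (finishes hour 13, plus 1-hour gap → hour 14). That puts its earliest start at hour 23; it finishes at 23 + 7 = hour 30.
All tasks are finished once the last one completes. Finish times: Data ingestion at 11, Feature extraction at 13, Evaluation at 19, Calibration at 23, Model export at 30. The latest is hour 30.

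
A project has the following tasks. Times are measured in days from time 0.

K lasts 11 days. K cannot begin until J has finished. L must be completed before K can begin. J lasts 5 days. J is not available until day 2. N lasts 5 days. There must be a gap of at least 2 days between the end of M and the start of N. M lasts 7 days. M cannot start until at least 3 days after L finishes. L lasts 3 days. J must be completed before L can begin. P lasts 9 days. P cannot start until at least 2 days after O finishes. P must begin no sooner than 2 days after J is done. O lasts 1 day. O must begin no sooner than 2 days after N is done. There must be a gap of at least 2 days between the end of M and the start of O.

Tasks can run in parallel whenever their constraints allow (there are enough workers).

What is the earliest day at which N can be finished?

27

J waits on its own release at day 2, so it starts at day 2 and finishes at 2 + 5 = day 7.
L cannot begin until J (finishes day 7). It runs from day 7 to 7 + 3 = day 10.
M waits on L (finishes day 10, plus 3-day gap → day 13), so it starts at day 13 and finishes at 13 + 7 = day 20.
N cannot begin until M (finishes day 20, plus 2-day gap → day 22). It runs from day 22 to 22 + 5 = day 27.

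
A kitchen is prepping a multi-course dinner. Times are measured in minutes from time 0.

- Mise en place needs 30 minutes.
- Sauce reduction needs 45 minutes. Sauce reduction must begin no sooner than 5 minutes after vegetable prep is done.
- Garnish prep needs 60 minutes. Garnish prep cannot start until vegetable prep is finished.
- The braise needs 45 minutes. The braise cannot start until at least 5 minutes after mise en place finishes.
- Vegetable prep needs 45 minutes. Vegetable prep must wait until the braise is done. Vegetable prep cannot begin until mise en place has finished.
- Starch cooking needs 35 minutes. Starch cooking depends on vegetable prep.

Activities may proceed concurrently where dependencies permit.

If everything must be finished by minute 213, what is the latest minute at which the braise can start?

63

Sauce reduction has no dependents, so it just needs to finish by minute 213. Starting by 213 − 45 = minute 168 achieves that.
Starch cooking has no dependents, so it just needs to finish by minute 213. Starting by 213 − 35 = minute 178 achieves that.
Garnish prep has no dependents, so it just needs to finish by minute 213. Starting by 213 − 60 = minute 153 achieves that.
Vegetable prep feeds sauce reduction (must start by minute 168, minus 5-minute gap → minute 163); starch cooking (must start by minute 178); garnish prep (must start by minute 153). Taking the minimum, vegetable prep must finish by minute 153 and start by 153 − 45 = minute 108.
The braise has to be done before vegetable prep (must start by minute 108). That means finishing by minute 108, i.e. starting by 108 − 45 = minute 63.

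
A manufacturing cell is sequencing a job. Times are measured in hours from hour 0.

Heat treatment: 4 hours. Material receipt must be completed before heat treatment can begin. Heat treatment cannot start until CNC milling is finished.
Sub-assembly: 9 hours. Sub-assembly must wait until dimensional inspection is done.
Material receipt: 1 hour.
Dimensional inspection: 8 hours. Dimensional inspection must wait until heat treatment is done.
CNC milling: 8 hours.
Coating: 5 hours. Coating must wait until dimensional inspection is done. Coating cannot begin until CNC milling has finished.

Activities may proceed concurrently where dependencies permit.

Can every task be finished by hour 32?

Yes

CNC milling has no prerequisites, so it starts at hour 0 and finishes at hour 8.
Material receipt has no prerequisites, so it starts at hour 0 and finishes at hour 1.
Heat treatment has to wait for material receipt (finishes hour 1); CNC milling (finishes hour 8). The latest of these is hour 8, so heat treatment runs hour 8 to 8 + 4 = hour 12.
Dimensional inspection cannot begin until heat treatment (finishes hour 12). It runs from hour 12 to 12 + 8 = hour 20.
Sub-assembly cannot begin until dimensional inspection (finishes hour 20). It runs from hour 20 to 20 + 9 = hour 29.
Coating cannot start until dimensional inspection (finishes hour 20); CNC milling (finishes hour 8). The controlling bound is hour 20, so coating finishes at 20 + 5 = hour 25.
Every task is finished by hour 29, which is no later than the deadline of 32, so the schedule is feasible.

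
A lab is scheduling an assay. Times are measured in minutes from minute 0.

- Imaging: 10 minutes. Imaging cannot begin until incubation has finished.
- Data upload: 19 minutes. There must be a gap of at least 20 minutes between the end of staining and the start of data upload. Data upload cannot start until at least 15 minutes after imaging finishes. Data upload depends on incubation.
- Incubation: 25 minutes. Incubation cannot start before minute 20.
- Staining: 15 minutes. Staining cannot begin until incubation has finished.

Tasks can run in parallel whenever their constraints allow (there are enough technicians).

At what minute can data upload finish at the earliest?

99

Incubation waits on its own release at minute 20, so it starts at minute 20 and finishes at 20 + 25 = minute 45.
Imaging waits on incubation (finishes minute 45), so it starts at minute 45 and finishes at 45 + 10 = minute 55.
After incubation (finishes minute 45), staining can start at minute 45 and finishes at minute 60.
Data upload cannot start until staining (finishes minute 60, plus 20-minute gap → minute 80); imaging (finishes minute 55, plus 15-minute gap → minute 70); incubation (finishes minute 45). The controlling bound is minute 80, so data upload finishes at 80 + 19 = minute 99.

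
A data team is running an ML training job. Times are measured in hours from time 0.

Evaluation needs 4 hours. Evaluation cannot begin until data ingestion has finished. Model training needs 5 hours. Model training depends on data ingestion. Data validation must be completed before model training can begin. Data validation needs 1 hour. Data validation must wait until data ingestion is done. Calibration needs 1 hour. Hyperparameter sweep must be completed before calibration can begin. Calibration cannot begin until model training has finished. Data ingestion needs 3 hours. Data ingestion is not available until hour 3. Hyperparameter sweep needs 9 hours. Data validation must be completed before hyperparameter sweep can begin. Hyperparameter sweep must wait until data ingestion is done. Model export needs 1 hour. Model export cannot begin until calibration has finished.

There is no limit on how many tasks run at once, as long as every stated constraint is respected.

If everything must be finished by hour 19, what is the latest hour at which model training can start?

Model export has no dependents, so it just needs to finish by hour 19. Starting by 19 − 1 = hour 18 achieves that.
Since model export (must start by hour 18) depends on it, calibration must finish by hour 18. Backing off its 1-hour duration gives a latest start of hour 17.
Model training must finish before calibration (must start by hour 17). With a 5-hour duration, model training must start by 17 − 5 = hour 12.

12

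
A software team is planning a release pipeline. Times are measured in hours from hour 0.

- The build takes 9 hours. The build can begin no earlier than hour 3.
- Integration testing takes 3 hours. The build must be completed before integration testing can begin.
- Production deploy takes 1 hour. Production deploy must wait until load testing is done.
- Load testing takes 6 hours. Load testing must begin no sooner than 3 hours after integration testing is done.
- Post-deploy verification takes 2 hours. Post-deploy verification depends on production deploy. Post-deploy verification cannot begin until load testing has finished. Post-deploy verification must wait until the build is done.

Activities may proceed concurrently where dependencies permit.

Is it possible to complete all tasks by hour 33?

The build waits on its own release at hour 3, so it starts at hour 3 and finishes at 3 + 9 = hour 12.
Integration testing cannot begin until the build (finishes hour 12). It runs from hour 12 to 12 + 3 = hour 15.
Load testing cannot begin until integration testing (finishes hour 15, plus 3-hour gap → hour 18). It runs from hour 18 to 18 + 6 = hour 24.
Production deploy waits on load testing (finishes hour 24), so it starts at hour 24 and finishes at 24 + 1 = hour 25.
For post-deploy verification: production deploy (finishes hour 25); load testing (finishes hour 24); the build (finishes hour 12). Taking the maximum gives a start of hour 25, and it finishes at 25 + 2 = hour 27.
Every task is finished by hour 27, which is no later than the deadline of 33, so the schedule is feasible.

Yes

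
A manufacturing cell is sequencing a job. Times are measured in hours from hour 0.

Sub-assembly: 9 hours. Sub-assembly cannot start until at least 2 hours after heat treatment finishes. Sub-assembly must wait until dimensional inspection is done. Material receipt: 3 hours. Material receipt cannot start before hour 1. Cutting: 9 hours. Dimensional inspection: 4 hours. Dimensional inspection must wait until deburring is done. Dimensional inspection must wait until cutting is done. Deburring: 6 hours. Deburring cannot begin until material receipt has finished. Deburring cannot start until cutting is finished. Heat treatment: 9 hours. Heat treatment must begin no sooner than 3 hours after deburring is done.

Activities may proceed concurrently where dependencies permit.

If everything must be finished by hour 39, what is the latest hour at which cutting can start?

1

Nothing follows sub-assembly; the deadline of hour 39 is its only limit. It must start by 39 − 9 = hour 30.
Heat treatment must finish before sub-assembly (must start by hour 30, minus 2-hour gap → hour 28). With a 9-hour duration, heat treatment must start by 28 − 9 = hour 19.
Dimensional inspection has to be done before sub-assembly (must start by hour 30). That means finishing by hour 30, i.e. starting by 30 − 4 = hour 26.
Deburring feeds heat treatment (must start by hour 19, minus 3-hour gap → hour 16); dimensional inspection (must start by hour 26). Taking the minimum, deburring must finish by hour 16 and start by 16 − 6 = hour 10.
Cutting feeds deburring (must start by hour 10); dimensional inspection (must start by hour 26). Taking the minimum, cutting must finish by hour 10 and start by 10 − 9 = hour 1.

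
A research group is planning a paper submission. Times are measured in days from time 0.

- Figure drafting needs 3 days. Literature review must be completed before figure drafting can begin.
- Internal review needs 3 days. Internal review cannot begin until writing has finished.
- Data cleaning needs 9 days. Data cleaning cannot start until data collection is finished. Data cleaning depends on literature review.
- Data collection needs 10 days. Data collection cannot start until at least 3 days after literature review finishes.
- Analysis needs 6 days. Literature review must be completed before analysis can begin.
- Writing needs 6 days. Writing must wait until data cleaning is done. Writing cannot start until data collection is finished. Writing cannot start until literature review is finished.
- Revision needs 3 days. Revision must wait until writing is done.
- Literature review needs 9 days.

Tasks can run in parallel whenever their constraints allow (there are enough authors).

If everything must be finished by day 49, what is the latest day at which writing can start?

40

To finish by day 49, internal review (duration 3) must start no later than day 46.
Nothing follows revision; the deadline of day 49 is its only limit. It must start by 49 − 3 = day 46.
Writing feeds internal review (must start by day 46); revision (must start by day 46). Taking the minimum, writing must finish by day 46 and start by 46 − 6 = day 40.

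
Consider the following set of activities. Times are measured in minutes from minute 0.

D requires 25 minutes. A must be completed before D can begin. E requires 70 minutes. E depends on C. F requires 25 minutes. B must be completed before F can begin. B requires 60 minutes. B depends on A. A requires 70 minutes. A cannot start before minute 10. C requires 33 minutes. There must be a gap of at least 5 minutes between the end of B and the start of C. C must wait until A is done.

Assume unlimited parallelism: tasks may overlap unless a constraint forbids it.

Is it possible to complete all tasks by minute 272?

After its own release at minute 10, A can start at minute 10 and finishes at minute 80.
D cannot begin until A (finishes minute 80). It runs from minute 80 to 80 + 25 = minute 105.
B waits on A (finishes minute 80), so it starts at minute 80 and finishes at 80 + 60 = minute 140.
After B (finishes minute 140), F can start at minute 140 and finishes at minute 165.
C needs all of B (finishes minute 140, plus 5-minute gap → minute 145); A (finishes minute 80). That puts its earliest start at minute 145; it finishes at 145 + 33 = minute 178.
E cannot begin until C (finishes minute 178). It runs from minute 178 to 178 + 70 = minute 248.
Every task is finished by minute 248, which is no later than the deadline of 272, so the schedule is feasible.

Yes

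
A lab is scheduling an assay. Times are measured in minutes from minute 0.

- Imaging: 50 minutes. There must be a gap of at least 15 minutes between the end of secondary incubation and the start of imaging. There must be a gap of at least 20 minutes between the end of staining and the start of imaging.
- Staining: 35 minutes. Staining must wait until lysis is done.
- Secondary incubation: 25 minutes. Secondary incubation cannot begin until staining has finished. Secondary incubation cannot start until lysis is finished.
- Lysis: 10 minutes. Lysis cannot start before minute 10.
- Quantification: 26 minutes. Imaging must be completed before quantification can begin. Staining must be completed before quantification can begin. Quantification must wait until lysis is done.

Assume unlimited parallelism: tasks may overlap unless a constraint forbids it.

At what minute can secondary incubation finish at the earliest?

Lysis waits on its own release at minute 10, so it starts at minute 10 and finishes at 10 + 10 = minute 20.
Staining cannot begin until lysis (finishes minute 20). It runs from minute 20 to 20 + 35 = minute 55.
Secondary incubation cannot start until staining (finishes minute 55); lysis (finishes minute 20). The controlling bound is minute 55, so secondary incubation finishes at 55 + 25 = minute 80.

80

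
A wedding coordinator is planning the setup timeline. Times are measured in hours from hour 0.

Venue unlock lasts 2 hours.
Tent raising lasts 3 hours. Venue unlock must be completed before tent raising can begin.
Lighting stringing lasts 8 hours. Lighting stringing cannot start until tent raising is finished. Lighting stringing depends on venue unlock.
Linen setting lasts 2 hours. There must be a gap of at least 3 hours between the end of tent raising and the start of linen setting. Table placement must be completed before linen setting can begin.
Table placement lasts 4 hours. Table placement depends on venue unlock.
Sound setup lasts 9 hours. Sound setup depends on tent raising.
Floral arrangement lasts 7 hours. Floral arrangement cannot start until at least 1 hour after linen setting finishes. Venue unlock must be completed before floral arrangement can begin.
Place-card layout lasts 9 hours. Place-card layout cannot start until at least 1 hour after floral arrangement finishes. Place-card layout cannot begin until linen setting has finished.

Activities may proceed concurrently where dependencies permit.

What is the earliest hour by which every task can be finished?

Venue unlock can start immediately at hour 0; it finishes at hour 2.
Table placement waits on venue unlock (finishes hour 2), so it starts at hour 2 and finishes at 2 + 4 = hour 6.
Tent raising cannot begin until venue unlock (finishes hour 2). It runs from hour 2 to 2 + 3 = hour 5.
Sound setup waits on tent raising (finishes hour 5), so it starts at hour 5 and finishes at 5 + 9 = hour 14.
Lighting stringing needs all of tent raising (finishes hour 5); venue unlock (finishes hour 2). That puts its earliest start at hour 5; it finishes at 5 + 8 = hour 13.
Linen setting needs all of tent raising (finishes hour 5, plus 3-hour gap → hour 8); table placement (finishes hour 6). That puts its earliest start at hour 8; it finishes at 8 + 2 = hour 10.
For floral arrangement: linen setting (finishes hour 10, plus 1-hour gap → hour 11); venue unlock (finishes hour 2). Taking the maximum gives a start of hour 11, and it finishes at 11 + 7 = hour 18.
Place-card layout has to wait for floral arrangement (finishes hour 18, plus 1-hour gap → hour 19); linen setting (finishes hour 10). The latest of these is hour 19, so place-card layout runs hour 19 to 19 + 9 = hour 28.
All tasks are finished once the last one completes. Finish times: Venue unlock at 2, Tent raising at 5, Table placement at 6, Linen setting at 10, Floral arrangement at 18, Lighting stringing at 13, Sound setup at 14, Place-card layout at 28. The latest is hour 28.

28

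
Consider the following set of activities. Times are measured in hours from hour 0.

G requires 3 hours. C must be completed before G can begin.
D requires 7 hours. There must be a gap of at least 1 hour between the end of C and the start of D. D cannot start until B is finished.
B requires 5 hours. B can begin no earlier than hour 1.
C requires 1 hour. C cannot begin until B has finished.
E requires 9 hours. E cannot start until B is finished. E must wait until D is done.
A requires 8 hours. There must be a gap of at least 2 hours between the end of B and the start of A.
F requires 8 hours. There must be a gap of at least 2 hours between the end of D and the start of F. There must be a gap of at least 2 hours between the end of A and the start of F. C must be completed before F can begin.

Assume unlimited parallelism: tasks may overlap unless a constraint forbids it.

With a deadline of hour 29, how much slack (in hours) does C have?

B waits on its own release at hour 1, so it starts at hour 1 and finishes at 1 + 5 = hour 6.
After B (finishes hour 6), C can start at hour 6 and finishes at hour 7.

Working backward from the deadline:
F must finish by hour 29; it takes 8 hours, so it must start by 29 − 8 = hour 21.
E has no dependents, so it just needs to finish by hour 29. Starting by 29 − 9 = hour 20 achieves that.
D feeds E (must start by hour 20); F (must start by hour 21, minus 2-hour gap → hour 19). Taking the minimum, D must finish by hour 19 and start by 19 − 7 = hour 12.
Nothing follows G; the deadline of hour 29 is its only limit. It must start by 29 − 3 = hour 26.
C must finish in time for D (must start by hour 12, minus 1-hour gap → hour 11); F (must start by hour 21); G (must start by hour 26). The tightest is hour 11, so C must start by 11 − 1 = hour 10.
So C can start as early as hour 6 and as late as hour 10, giving 10 − 6 = 4 hours of slack.

4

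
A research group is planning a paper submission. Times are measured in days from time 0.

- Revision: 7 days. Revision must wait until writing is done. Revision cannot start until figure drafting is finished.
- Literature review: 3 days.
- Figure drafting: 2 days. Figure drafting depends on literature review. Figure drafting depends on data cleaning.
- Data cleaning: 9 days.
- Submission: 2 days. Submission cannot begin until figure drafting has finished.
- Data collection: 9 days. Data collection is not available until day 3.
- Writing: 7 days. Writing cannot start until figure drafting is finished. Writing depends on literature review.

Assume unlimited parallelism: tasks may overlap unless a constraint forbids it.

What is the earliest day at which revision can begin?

Data cleaning has no prerequisites, so it starts at day 0 and finishes at day 9.
Nothing blocks literature review, so it runs from day 0 to day 3.
Figure drafting needs all of literature review (finishes day 3); data cleaning (finishes day 9). That puts its earliest start at day 9; it finishes at 9 + 2 = day 11.
Writing has to wait for figure drafting (finishes day 11); literature review (finishes day 3). The latest of these is day 11, so writing runs day 11 to 11 + 7 = day 18.
Revision waits on writing (finishes day 18); figure drafting (finishes day 11). The latest of these is day 18, which is the earliest revision can start.

18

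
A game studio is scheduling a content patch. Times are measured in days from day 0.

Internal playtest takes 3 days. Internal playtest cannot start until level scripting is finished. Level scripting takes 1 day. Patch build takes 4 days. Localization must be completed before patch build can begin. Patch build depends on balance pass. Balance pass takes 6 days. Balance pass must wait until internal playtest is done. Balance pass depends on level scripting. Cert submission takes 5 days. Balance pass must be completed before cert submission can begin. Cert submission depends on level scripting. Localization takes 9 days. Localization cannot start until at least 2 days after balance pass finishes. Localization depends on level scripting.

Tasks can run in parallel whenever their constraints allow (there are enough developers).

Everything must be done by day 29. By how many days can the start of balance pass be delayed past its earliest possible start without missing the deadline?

Level scripting can start immediately at day 0; it finishes at day 1.
Internal playtest waits on level scripting (finishes day 1), so it starts at day 1 and finishes at 1 + 3 = day 4.
Balance pass needs all of internal playtest (finishes day 4); level scripting (finishes day 1). That puts its earliest start at day 4; it finishes at 4 + 6 = day 10.

Working backward from the deadline:
Patch build must finish by day 29; it takes 4 days, so it must start by 29 − 4 = day 25.
Localization must finish before patch build (must start by day 25). With a 9-day duration, localization must start by 25 − 9 = day 16.
Cert submission has no dependents, so it just needs to finish by day 29. Starting by 29 − 5 = day 24 achieves that.
For balance pass: localization (must start by day 16, minus 2-day gap → day 14); cert submission (must start by day 24); patch build (must start by day 25). The most restrictive is day 14; with a 6-day duration, balance pass must start by day 8.
So balance pass can start as early as day 4 and as late as day 8, giving 8 − 4 = 4 days of slack.

4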